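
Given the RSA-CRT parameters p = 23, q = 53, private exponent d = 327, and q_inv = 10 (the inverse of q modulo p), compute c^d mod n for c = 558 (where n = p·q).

d_p = d mod (p−1) = 327 mod 22 = 19; d_q = d mod (q−1) = 15.
m₁ = c^(d_p) mod p: c ≡ 6 (mod 23), and 6^19 mod 23 = 18.
m₂ = c^(d_q) mod q: c ≡ 28 (mod 53), and 28^15 mod 53 = 42.
h = q_inv·(m₁ − m₂) mod p = 10·(18 − 42) mod 23 = 13.
m = m₂ + h·q = 42 + 13·53 = 731.

731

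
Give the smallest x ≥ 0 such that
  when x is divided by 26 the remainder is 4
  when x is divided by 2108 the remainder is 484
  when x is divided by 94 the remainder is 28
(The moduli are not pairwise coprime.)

590724

gcd(26, 2108) = 2 and 2 | (484 − 4), so the pair is consistent; merging gives x ≡ 15240 (mod 27404), where 27404 = lcm(26, 2108).
gcd(27404, 94) = 2 and 2 | (28 − 15240), so the pair is consistent; merging gives x ≡ 590724 (mod 1287988), where 1287988 = lcm(27404, 94).
The solution is unique modulo lcm(26, 2108, 94) = 1287988.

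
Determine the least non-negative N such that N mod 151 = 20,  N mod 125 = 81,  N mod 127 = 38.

1836331

The moduli are pairwise coprime; M = 151·125·127 = 2397125.
M/151 = 15875; 15875 ≡ 20 (mod 151); 20·68 ≡ 1, so inverse 68.
M/125 = 19177; 19177 ≡ 52 (mod 125); 52·113 ≡ 1, so inverse 113.
M/127 = 18875; 18875 ≡ 79 (mod 127); 79·82 ≡ 1, so inverse 82.
N ≡ 20·15875·68 + 81·19177·113 + 38·18875·82 = 255931581.
255931581 mod 2397125 = 1836331.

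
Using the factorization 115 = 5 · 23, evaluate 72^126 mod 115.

Mod 5: 72 ≡ 2; by Fermat, exponent reduces to 126 mod 4 = 2; 2^2 ≡ 4 (mod 5).
Mod 23: 72 ≡ 3; by Fermat, exponent reduces to 126 mod 22 = 16; 3^16 ≡ 13 (mod 23).
Combine by CRT: x ≡ 4 (mod 5), x ≡ 13 (mod 23) ⇒ x ≡ 59 (mod 115).

59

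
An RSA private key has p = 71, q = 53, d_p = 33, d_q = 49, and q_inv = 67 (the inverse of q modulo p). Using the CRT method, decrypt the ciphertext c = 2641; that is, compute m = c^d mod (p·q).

m₁ = c^(d_p) mod p: c ≡ 14 (mod 71), and 14^33 mod 71 = 46.
m₂ = c^(d_q) mod q: c ≡ 44 (mod 53), and 44^49 mod 53 = 49.
h = q_inv·(m₁ − m₂) mod p = 67·(46 − 49) mod 71 = 12.
m = m₂ + h·q = 49 + 12·53 = 685.

685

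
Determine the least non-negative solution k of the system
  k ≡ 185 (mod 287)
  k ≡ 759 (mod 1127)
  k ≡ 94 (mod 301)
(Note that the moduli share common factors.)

Combine the congruences pairwise.
gcd(287, 1127) = 7 and 7 | (759 − 185), so the pair is consistent; merging gives k ≡ 759 (mod 46207), where 46207 = lcm(287, 1127).
gcd(46207, 301) = 7 and 7 | (94 − 759), so the pair is consistent; merging gives k ≡ 1155934 (mod 1986901), where 1986901 = lcm(46207, 301).
The solution is unique modulo lcm(287, 1127, 301) = 1986901.

1155934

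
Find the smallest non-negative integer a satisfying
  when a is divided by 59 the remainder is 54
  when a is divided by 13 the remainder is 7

644

From a ≡ 54 (mod 59) write a = 54 + 59t. Substituting into a ≡ 7 (mod 13) gives 59t ≡ 5 (mod 13), and since 7⁻¹ ≡ 2 (mod 13), t ≡ 10. Hence a ≡ 54 + 59·10 = 644 (mod 767).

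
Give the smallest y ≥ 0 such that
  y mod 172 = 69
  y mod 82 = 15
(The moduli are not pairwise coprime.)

gcd(172, 82) = 2 and 2 | (15 − 69), so the pair is consistent; merging gives y ≡ 4197 (mod 7052), where 7052 = lcm(172, 82).
The solution is unique modulo lcm(172, 82) = 7052.

4197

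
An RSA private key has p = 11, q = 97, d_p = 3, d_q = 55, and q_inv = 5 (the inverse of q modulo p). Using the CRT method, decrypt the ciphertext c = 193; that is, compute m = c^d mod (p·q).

m₁ = c^(d_p) mod p: c ≡ 6 (mod 11), and 6^3 mod 11 = 7.
m₂ = c^(d_q) mod q: c ≡ 96 (mod 97), and 96^55 mod 97 = 96.
h = q_inv·(m₁ − m₂) mod p = 5·(7 − 96) mod 11 = 6.
m = m₂ + h·q = 96 + 6·97 = 678.

678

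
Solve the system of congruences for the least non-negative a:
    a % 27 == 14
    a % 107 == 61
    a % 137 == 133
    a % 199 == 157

The moduli are pairwise coprime; N = 27·107·137·199 = 78762807.
N/27 = 2917141; 2917141 ≡ 7 (mod 27); 7·4 ≡ 1, so inverse 4.
N/107 = 736101; 736101 ≡ 48 (mod 107); 48·29 ≡ 1, so inverse 29.
N/137 = 574911; 574911 ≡ 59 (mod 137); 59·72 ≡ 1, so inverse 72.
N/199 = 395793; 395793 ≡ 181 (mod 199); 181·11 ≡ 1, so inverse 11.
a ≡ 14·2917141·4 + 61·736101·29 + 133·574911·72 + 157·395793·11 = 7654404812.
7654404812 mod 78762807 = 14412533.

14412533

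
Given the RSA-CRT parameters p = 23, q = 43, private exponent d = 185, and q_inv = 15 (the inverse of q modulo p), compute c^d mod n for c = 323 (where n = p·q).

d_p = d mod (p−1) = 185 mod 22 = 9; d_q = d mod (q−1) = 17.
m₁ = c^(d_p) mod p: c ≡ 1 (mod 23), and 1^9 mod 23 = 1.
m₂ = c^(d_q) mod q: c ≡ 22 (mod 43), and 22^17 mod 43 = 27.
h = q_inv·(m₁ − m₂) mod p = 15·(1 − 27) mod 23 = 1.
m = m₂ + h·q = 27 + 1·43 = 70.

70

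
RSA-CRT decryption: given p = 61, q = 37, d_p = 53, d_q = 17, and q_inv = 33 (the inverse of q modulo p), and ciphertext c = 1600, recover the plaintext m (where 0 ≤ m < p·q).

m₁ = c^(d_p) mod p: c ≡ 14 (mod 61), and 14^53 mod 61 = 48.
m₂ = c^(d_q) mod q: c ≡ 9 (mod 37), and 9^17 mod 37 = 33.
h = q_inv·(m₁ − m₂) mod p = 33·(48 − 33) mod 61 = 7.
m = m₂ + h·q = 33 + 7·37 = 292.

292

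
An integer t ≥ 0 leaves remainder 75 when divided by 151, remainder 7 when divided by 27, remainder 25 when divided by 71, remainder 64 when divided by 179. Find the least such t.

43434772

The moduli are pairwise coprime; N = 151·27·71·179 = 51814593.
N/151 = 343143; 343143 ≡ 71 (mod 151); 71·134 ≡ 1, so inverse 134.
N/27 = 1919059; 1919059 ≡ 7 (mod 27); 7·4 ≡ 1, so inverse 4.
N/71 = 729783; 729783 ≡ 45 (mod 71); 45·30 ≡ 1, so inverse 30.
N/179 = 289467; 289467 ≡ 24 (mod 179); 24·97 ≡ 1, so inverse 97.
t ≡ 75·343143·134 + 7·1919059·4 + 25·729783·30 + 64·289467·97 = 5846669188.
5846669188 mod 51814593 = 43434772.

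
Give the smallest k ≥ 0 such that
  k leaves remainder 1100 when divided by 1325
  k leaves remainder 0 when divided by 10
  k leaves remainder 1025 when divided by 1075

Combine the congruences pairwise.
gcd(1325, 10) = 5 and 5 | (0 − 1100), so the pair is consistent; merging gives k ≡ 1100 (mod 2650), where 2650 = lcm(1325, 10).
gcd(2650, 1075) = 25 and 25 | (1025 − 1100), so the pair is consistent; merging gives k ≡ 6400 (mod 113950), where 113950 = lcm(2650, 1075).
The solution is unique modulo lcm(1325, 10, 1075) = 113950.

6400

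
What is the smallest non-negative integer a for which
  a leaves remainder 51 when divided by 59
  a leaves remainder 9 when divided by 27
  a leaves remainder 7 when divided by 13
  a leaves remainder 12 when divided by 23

402903

The moduli are pairwise coprime; N = 59·27·13·23 = 476307.
N/59 = 8073; 8073 ≡ 49 (mod 59); 49·53 ≡ 1, so inverse 53.
N/27 = 17641; 17641 ≡ 10 (mod 27); 10·19 ≡ 1, so inverse 19.
N/13 = 36639; 36639 ≡ 5 (mod 13); 5·8 ≡ 1, so inverse 8.
N/23 = 20709; 20709 ≡ 9 (mod 23); 9·18 ≡ 1, so inverse 18.
a ≡ 51·8073·53 + 9·17641·19 + 7·36639·8 + 12·20709·18 = 31362858.
31362858 mod 476307 = 402903.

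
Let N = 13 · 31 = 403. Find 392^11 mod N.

Mod 13: 392 ≡ 2; 2^11 ≡ 7 (mod 13).
Mod 31: 392 ≡ 20; 20^11 ≡ 7 (mod 31).
Combine by CRT: x ≡ 7 (mod 13), x ≡ 7 (mod 31) ⇒ x ≡ 7 (mod 403).

7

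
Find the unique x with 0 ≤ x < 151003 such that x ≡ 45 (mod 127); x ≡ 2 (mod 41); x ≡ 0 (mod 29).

39034

The moduli are pairwise coprime; N = 127·41·29 = 151003.
N/127 = 1189; 1189 ≡ 46 (mod 127); 46·58 ≡ 1, so inverse 58.
N/41 = 3683; 3683 ≡ 34 (mod 41); 34·35 ≡ 1, so inverse 35.
N/29 = 5207; 5207 ≡ 16 (mod 29); 16·20 ≡ 1, so inverse 20.
x ≡ 45·1189·58 + 2·3683·35 + 0·5207·20 = 3361100.
3361100 mod 151003 = 39034.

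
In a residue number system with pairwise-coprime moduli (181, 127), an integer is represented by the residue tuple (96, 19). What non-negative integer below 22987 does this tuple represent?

From x ≡ 96 (mod 181) write x = 96 + 181t. Substituting into x ≡ 19 (mod 127) gives 181t ≡ 50 (mod 127), and since 54⁻¹ ≡ 40 (mod 127), t ≡ 95. Hence x ≡ 96 + 181·95 = 17291 (mod 22987).

17291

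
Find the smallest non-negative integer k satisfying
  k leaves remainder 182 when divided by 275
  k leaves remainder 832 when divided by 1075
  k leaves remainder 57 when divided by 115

gcd(275, 1075) = 25 and 25 | (832 − 182), so the pair is consistent; merging gives k ≡ 5132 (mod 11825), where 11825 = lcm(275, 1075).
gcd(11825, 115) = 5 and 5 | (57 − 5132), so the pair is consistent; merging gives k ≡ 217982 (mod 271975), where 271975 = lcm(11825, 115).
The solution is unique modulo lcm(275, 1075, 115) = 271975.

217982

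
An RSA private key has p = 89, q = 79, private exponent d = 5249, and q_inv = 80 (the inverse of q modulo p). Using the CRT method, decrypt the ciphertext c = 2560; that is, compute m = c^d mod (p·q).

1916

d_p = d mod (p−1) = 5249 mod 88 = 57; d_q = d mod (q−1) = 23.
m₁ = c^(d_p) mod p: c ≡ 68 (mod 89), and 68^57 mod 89 = 47.
m₂ = c^(d_q) mod q: c ≡ 32 (mod 79), and 32^23 mod 79 = 20.
h = q_inv·(m₁ − m₂) mod p = 80·(47 − 20) mod 89 = 24.
m = m₂ + h·q = 20 + 24·79 = 1916.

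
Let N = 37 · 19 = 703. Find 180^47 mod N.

Mod 37: 180 ≡ 32; by Fermat, exponent reduces to 47 mod 36 = 11; 32^11 ≡ 35 (mod 37).
Mod 19: 180 ≡ 9; by Fermat, exponent reduces to 47 mod 18 = 11; 9^11 ≡ 5 (mod 19).
Combine by CRT: x ≡ 35 (mod 37), x ≡ 5 (mod 19) ⇒ x ≡ 442 (mod 703).

442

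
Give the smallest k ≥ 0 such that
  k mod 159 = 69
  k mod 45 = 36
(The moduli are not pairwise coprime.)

gcd(159, 45) = 3 and 3 | (36 − 69), so the pair is consistent; merging gives k ≡ 1341 (mod 2385), where 2385 = lcm(159, 45).
The solution is unique modulo lcm(159, 45) = 2385.

1341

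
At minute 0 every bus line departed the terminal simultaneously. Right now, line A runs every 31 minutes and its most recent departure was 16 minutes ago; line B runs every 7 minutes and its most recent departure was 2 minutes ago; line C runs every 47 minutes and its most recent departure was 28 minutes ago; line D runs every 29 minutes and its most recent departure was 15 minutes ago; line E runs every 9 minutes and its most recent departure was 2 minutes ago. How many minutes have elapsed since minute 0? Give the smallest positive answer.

From t ≡ 16 (mod 31) write t = 16 + 31s. Substituting into t ≡ 2 (mod 7) gives 31s ≡ 0 (mod 7), and since 3⁻¹ ≡ 5 (mod 7), s ≡ 0. Hence t ≡ 16 + 31·0 = 16 (mod 217).
From t ≡ 16 (mod 217) write t = 16 + 217s. Substituting into t ≡ 28 (mod 47) gives 217s ≡ 12 (mod 47), and since 29⁻¹ ≡ 13 (mod 47), s ≡ 15. Hence t ≡ 16 + 217·15 = 3271 (mod 10199).
From t ≡ 3271 (mod 10199) write t = 3271 + 10199s. Substituting into t ≡ 15 (mod 29) gives 10199s ≡ 21 (mod 29), and since 20⁻¹ ≡ 16 (mod 29), s ≡ 17. Hence t ≡ 3271 + 10199·17 = 176654 (mod 295771).
From t ≡ 176654 (mod 295771) write t = 176654 + 295771s. Substituting into t ≡ 2 (mod 9) gives 295771s ≡ 0 (mod 9), and since 4⁻¹ ≡ 7 (mod 9), s ≡ 0. Hence t ≡ 176654 + 295771·0 = 176654 (mod 2661939).

176654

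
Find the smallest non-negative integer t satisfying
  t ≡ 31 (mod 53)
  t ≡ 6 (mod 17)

From t ≡ 31 (mod 53) write t = 31 + 53s. Substituting into t ≡ 6 (mod 17) gives 53s ≡ 9 (mod 17), and since 2⁻¹ ≡ 9 (mod 17), s ≡ 13. Hence t ≡ 31 + 53·13 = 720 (mod 901).

720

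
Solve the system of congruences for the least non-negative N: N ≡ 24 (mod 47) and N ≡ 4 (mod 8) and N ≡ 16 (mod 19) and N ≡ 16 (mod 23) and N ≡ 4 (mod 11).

540148

The moduli are pairwise coprime; M = 47·8·19·23·11 = 1807432.
M/47 = 38456; 38456 ≡ 10 (mod 47); 10·33 ≡ 1, so inverse 33.
M/8 = 225929; 225929 ≡ 1 (mod 8), inverse 1.
M/19 = 95128; 95128 ≡ 14 (mod 19); 14·15 ≡ 1, so inverse 15.
M/23 = 78584; 78584 ≡ 16 (mod 23); 16·13 ≡ 1, so inverse 13.
M/11 = 164312; 164312 ≡ 5 (mod 11); 5·9 ≡ 1, so inverse 9.
N ≡ 24·38456·33 + 4·225929·1 + 16·95128·15 + 16·78584·13 + 4·164312·9 = 76452292.
76452292 mod 1807432 = 540148.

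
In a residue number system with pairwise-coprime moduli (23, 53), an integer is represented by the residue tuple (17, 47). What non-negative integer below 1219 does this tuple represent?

Combine the congruences pairwise.
From x ≡ 17 (mod 23) write x = 17 + 23t. Substituting into x ≡ 47 (mod 53) gives 23t ≡ 30 (mod 53), and since 23⁻¹ ≡ 30 (mod 53), t ≡ 52. Hence x ≡ 17 + 23·52 = 1213 (mod 1219).

1213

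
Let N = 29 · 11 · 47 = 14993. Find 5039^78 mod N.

Mod 29: 5039 ≡ 22; by Fermat, exponent reduces to 78 mod 28 = 22; 22^22 ≡ 7 (mod 29).
Mod 11: 5039 ≡ 1; by Fermat, exponent reduces to 78 mod 10 = 8; 1^8 ≡ 1 (mod 11).
Mod 47: 5039 ≡ 10; by Fermat, exponent reduces to 78 mod 46 = 32; 10^32 ≡ 12 (mod 47).
Combine by CRT: x ≡ 7 (mod 29), x ≡ 1 (mod 11), x ≡ 12 (mod 47) ⇒ x ≡ 529 (mod 14993).

529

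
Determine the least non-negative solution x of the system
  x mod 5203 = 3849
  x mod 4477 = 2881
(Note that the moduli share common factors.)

gcd(5203, 4477) = 121 and 121 | (2881 − 3849), so the pair is consistent; merging gives x ≡ 61082 (mod 192511), where 192511 = lcm(5203, 4477).
The solution is unique modulo lcm(5203, 4477) = 192511.

61082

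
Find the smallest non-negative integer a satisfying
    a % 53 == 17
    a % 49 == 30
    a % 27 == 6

59271

The moduli are pairwise coprime; N = 53·49·27 = 70119.
N/53 = 1323; 1323 ≡ 51 (mod 53); 51·26 ≡ 1, so inverse 26.
N/49 = 1431; 1431 ≡ 10 (mod 49); 10·5 ≡ 1, so inverse 5.
N/27 = 2597; 2597 ≡ 5 (mod 27); 5·11 ≡ 1, so inverse 11.
a ≡ 17·1323·26 + 30·1431·5 + 6·2597·11 = 970818.
970818 mod 70119 = 59271.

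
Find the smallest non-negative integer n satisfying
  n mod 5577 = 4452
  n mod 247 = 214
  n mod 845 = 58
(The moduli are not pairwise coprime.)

Combine the congruences pairwise.
gcd(5577, 247) = 13 and 13 | (214 − 4452), so the pair is consistent; merging gives n ≡ 99261 (mod 105963), where 105963 = lcm(5577, 247).
gcd(105963, 845) = 169 and 169 | (58 − 99261), so the pair is consistent; merging gives n ≡ 523113 (mod 529815), where 529815 = lcm(105963, 845).
The solution is unique modulo lcm(5577, 247, 845) = 529815.

523113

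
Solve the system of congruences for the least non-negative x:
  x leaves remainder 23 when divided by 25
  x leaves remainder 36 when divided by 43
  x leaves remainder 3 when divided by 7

The moduli are pairwise coprime; N = 25·43·7 = 7525.
N/25 = 301; 301 ≡ 1 (mod 25), inverse 1.
N/43 = 175; 175 ≡ 3 (mod 43); 3·29 ≡ 1, so inverse 29.
N/7 = 1075; 1075 ≡ 4 (mod 7); 4·2 ≡ 1, so inverse 2.
x ≡ 23·301·1 + 36·175·29 + 3·1075·2 = 196073.
196073 mod 7525 = 423.

423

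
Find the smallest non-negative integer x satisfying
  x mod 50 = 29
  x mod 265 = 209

Combine the congruences pairwise.
gcd(50, 265) = 5 and 5 | (209 − 29), so the pair is consistent; merging gives x ≡ 2329 (mod 2650), where 2650 = lcm(50, 265).
The solution is unique modulo lcm(50, 265) = 2650.

2329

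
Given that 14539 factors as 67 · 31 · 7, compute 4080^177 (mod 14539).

6173

Mod 67: 4080 ≡ 60; by Fermat, exponent reduces to 177 mod 66 = 45; 60^45 ≡ 9 (mod 67).
Mod 31: 4080 ≡ 19; by Fermat, exponent reduces to 177 mod 30 = 27; 19^27 ≡ 4 (mod 31).
Mod 7: 4080 ≡ 6; by Fermat, exponent reduces to 177 mod 6 = 3; 6^3 ≡ 6 (mod 7).
Combine by CRT: x ≡ 9 (mod 67), x ≡ 4 (mod 31), x ≡ 6 (mod 7) ⇒ x ≡ 6173 (mod 14539).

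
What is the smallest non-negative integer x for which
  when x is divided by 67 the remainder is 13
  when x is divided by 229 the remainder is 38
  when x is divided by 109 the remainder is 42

The moduli are pairwise coprime; N = 67·229·109 = 1672387.
N/67 = 24961; 24961 ≡ 37 (mod 67); 37·29 ≡ 1, so inverse 29.
N/229 = 7303; 7303 ≡ 204 (mod 229); 204·174 ≡ 1, so inverse 174.
N/109 = 15343; 15343 ≡ 83 (mod 109); 83·88 ≡ 1, so inverse 88.
x ≡ 13·24961·29 + 38·7303·174 + 42·15343·88 = 114405461.
114405461 mod 1672387 = 683145.

683145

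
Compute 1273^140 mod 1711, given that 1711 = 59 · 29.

Mod 59: 1273 ≡ 34; by Fermat, exponent reduces to 140 mod 58 = 24; 34^24 ≡ 15 (mod 59).
Mod 29: 1273 ≡ 26; since 28 | 140, by Fermat 26^140 ≡ 1 (mod 29).
Combine by CRT: x ≡ 15 (mod 59), x ≡ 1 (mod 29) ⇒ x ≡ 900 (mod 1711).

900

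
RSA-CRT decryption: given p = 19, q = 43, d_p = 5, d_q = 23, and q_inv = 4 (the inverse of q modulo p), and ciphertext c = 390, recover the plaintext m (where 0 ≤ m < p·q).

m₁ = c^(d_p) mod p: c ≡ 10 (mod 19), and 10^5 mod 19 = 3.
m₂ = c^(d_q) mod q: c ≡ 3 (mod 43), and 3^23 mod 43 = 34.
h = q_inv·(m₁ − m₂) mod p = 4·(3 − 34) mod 19 = 9.
m = m₂ + h·q = 34 + 9·43 = 421.

421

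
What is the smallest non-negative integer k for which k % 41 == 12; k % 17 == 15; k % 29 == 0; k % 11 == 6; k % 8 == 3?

28507

From k ≡ 12 (mod 41) write k = 12 + 41t. Substituting into k ≡ 15 (mod 17) gives 41t ≡ 3 (mod 17), and since 7⁻¹ ≡ 5 (mod 17), t ≡ 15. Hence k ≡ 12 + 41·15 = 627 (mod 697).
From k ≡ 627 (mod 697) write k = 627 + 697t. Substituting into k ≡ 0 (mod 29) gives 697t ≡ 11 (mod 29), and since 1⁻¹ ≡ 1 (mod 29), t ≡ 11. Hence k ≡ 627 + 697·11 = 8294 (mod 20213).
From k ≡ 8294 (mod 20213) write k = 8294 + 20213t. Substituting into k ≡ 6 (mod 11) gives 20213t ≡ 6 (mod 11), and since 6⁻¹ ≡ 2 (mod 11), t ≡ 1. Hence k ≡ 8294 + 20213·1 = 28507 (mod 222343).
From k ≡ 28507 (mod 222343) write k = 28507 + 222343t. Substituting into k ≡ 3 (mod 8) gives 222343t ≡ 0 (mod 8), and since 7⁻¹ ≡ 7 (mod 8), t ≡ 0. Hence k ≡ 28507 + 222343·0 = 28507 (mod 1778744).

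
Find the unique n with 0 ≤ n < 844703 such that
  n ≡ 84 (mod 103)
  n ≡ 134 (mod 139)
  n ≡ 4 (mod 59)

The moduli are pairwise coprime; M = 103·139·59 = 844703.
M/103 = 8201; 8201 ≡ 64 (mod 103); 64·66 ≡ 1, so inverse 66.
M/139 = 6077; 6077 ≡ 100 (mod 139); 100·57 ≡ 1, so inverse 57.
M/59 = 14317; 14317 ≡ 39 (mod 59); 39·56 ≡ 1, so inverse 56.
n ≡ 84·8201·66 + 134·6077·57 + 4·14317·56 = 95089478.
95089478 mod 844703 = 482742.

482742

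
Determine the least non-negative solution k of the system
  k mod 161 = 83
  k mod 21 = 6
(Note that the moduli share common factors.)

gcd(161, 21) = 7 and 7 | (6 − 83), so the pair is consistent; merging gives k ≡ 405 (mod 483), where 483 = lcm(161, 21).
The solution is unique modulo lcm(161, 21) = 483.

405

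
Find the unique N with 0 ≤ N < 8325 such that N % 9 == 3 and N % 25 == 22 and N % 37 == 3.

5997

From N ≡ 3 (mod 9) write N = 3 + 9t. Substituting into N ≡ 22 (mod 25) gives 9t ≡ 19 (mod 25), and since 9⁻¹ ≡ 14 (mod 25), t ≡ 16. Hence N ≡ 3 + 9·16 = 147 (mod 225).
From N ≡ 147 (mod 225) write N = 147 + 225t. Substituting into N ≡ 3 (mod 37) gives 225t ≡ 4 (mod 37), and since 3⁻¹ ≡ 25 (mod 37), t ≡ 26. Hence N ≡ 147 + 225·26 = 5997 (mod 8325).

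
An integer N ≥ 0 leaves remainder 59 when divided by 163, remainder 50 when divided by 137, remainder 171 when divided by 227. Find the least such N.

2081080

From N ≡ 59 (mod 163) write N = 59 + 163t. Substituting into N ≡ 50 (mod 137) gives 163t ≡ 128 (mod 137), and since 26⁻¹ ≡ 58 (mod 137), t ≡ 26. Hence N ≡ 59 + 163·26 = 4297 (mod 22331).
From N ≡ 4297 (mod 22331) write N = 4297 + 22331t. Substituting into N ≡ 171 (mod 227) gives 22331t ≡ 187 (mod 227), and since 85⁻¹ ≡ 219 (mod 227), t ≡ 93. Hence N ≡ 4297 + 22331·93 = 2081080 (mod 5069137).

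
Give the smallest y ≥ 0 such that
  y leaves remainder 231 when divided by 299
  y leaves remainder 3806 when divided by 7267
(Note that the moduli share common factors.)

76476

gcd(299, 7267) = 13 and 13 | (3806 − 231), so the pair is consistent; merging gives y ≡ 76476 (mod 167141), where 167141 = lcm(299, 7267).
The solution is unique modulo lcm(299, 7267) = 167141.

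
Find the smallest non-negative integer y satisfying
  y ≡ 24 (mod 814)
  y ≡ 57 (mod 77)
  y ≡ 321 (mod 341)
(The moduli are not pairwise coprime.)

33398

gcd(814, 77) = 11 and 11 | (57 − 24), so the pair is consistent; merging gives y ≡ 4908 (mod 5698), where 5698 = lcm(814, 77).
gcd(5698, 341) = 11 and 11 | (321 − 4908), so the pair is consistent; merging gives y ≡ 33398 (mod 176638), where 176638 = lcm(5698, 341).
The solution is unique modulo lcm(814, 77, 341) = 176638.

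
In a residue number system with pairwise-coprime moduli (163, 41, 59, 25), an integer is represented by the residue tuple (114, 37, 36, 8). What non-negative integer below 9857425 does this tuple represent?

The moduli are pairwise coprime; N = 163·41·59·25 = 9857425.
N/163 = 60475; 60475 ≡ 2 (mod 163); 2·82 ≡ 1, so inverse 82.
N/41 = 240425; 240425 ≡ 1 (mod 41), inverse 1.
N/59 = 167075; 167075 ≡ 46 (mod 59); 46·9 ≡ 1, so inverse 9.
N/25 = 394297; 394297 ≡ 22 (mod 25); 22·8 ≡ 1, so inverse 8.
x ≡ 114·60475·82 + 37·240425·1 + 36·167075·9 + 8·394297·8 = 653583333.
653583333 mod 9857425 = 2993283.

2993283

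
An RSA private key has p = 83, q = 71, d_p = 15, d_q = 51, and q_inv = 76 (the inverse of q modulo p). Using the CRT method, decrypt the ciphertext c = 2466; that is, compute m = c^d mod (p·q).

528

m₁ = c^(d_p) mod p: c ≡ 59 (mod 83), and 59^15 mod 83 = 30.
m₂ = c^(d_q) mod q: c ≡ 52 (mod 71), and 52^51 mod 71 = 31.
h = q_inv·(m₁ − m₂) mod p = 76·(30 − 31) mod 83 = 7.
m = m₂ + h·q = 31 + 7·71 = 528.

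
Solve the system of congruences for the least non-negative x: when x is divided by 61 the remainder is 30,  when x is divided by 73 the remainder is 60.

2104

From x ≡ 30 (mod 61) write x = 30 + 61t. Substituting into x ≡ 60 (mod 73) gives 61t ≡ 30 (mod 73), and since 61⁻¹ ≡ 6 (mod 73), t ≡ 34. Hence x ≡ 30 + 61·34 = 2104 (mod 4453).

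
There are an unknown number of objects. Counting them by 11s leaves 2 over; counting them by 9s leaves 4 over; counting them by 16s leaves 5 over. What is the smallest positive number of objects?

From N ≡ 2 (mod 11) write N = 2 + 11t. Substituting into N ≡ 4 (mod 9) gives 11t ≡ 2 (mod 9), and since 2⁻¹ ≡ 5 (mod 9), t ≡ 1. Hence N ≡ 2 + 11·1 = 13 (mod 99).
From N ≡ 13 (mod 99) write N = 13 + 99t. Substituting into N ≡ 5 (mod 16) gives 99t ≡ 8 (mod 16), and since 3⁻¹ ≡ 11 (mod 16), t ≡ 8. Hence N ≡ 13 + 99·8 = 805 (mod 1584).

805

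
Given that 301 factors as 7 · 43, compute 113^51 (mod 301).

Mod 7: 113 ≡ 1; by Fermat, exponent reduces to 51 mod 6 = 3; 1^3 ≡ 1 (mod 7).
Mod 43: 113 ≡ 27; by Fermat, exponent reduces to 51 mod 42 = 9; 27^9 ≡ 2 (mod 43).
Combine by CRT: x ≡ 1 (mod 7), x ≡ 2 (mod 43) ⇒ x ≡ 260 (mod 301).

260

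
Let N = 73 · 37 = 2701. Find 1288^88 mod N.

256

Mod 73: 1288 ≡ 47; by Fermat, exponent reduces to 88 mod 72 = 16; 47^16 ≡ 37 (mod 73).
Mod 37: 1288 ≡ 30; by Fermat, exponent reduces to 88 mod 36 = 16; 30^16 ≡ 34 (mod 37).
Combine by CRT: x ≡ 37 (mod 73), x ≡ 34 (mod 37) ⇒ x ≡ 256 (mod 2701).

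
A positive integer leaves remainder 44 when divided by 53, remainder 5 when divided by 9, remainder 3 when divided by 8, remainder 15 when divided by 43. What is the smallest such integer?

Combine the congruences pairwise.
From x ≡ 44 (mod 53) write x = 44 + 53t. Substituting into x ≡ 5 (mod 9) gives 53t ≡ 6 (mod 9), and since 8⁻¹ ≡ 8 (mod 9), t ≡ 3. Hence x ≡ 44 + 53·3 = 203 (mod 477).
From x ≡ 203 (mod 477) write x = 203 + 477t. Substituting into x ≡ 3 (mod 8) gives 477t ≡ 0 (mod 8), and since 5⁻¹ ≡ 5 (mod 8), t ≡ 0. Hence x ≡ 203 + 477·0 = 203 (mod 3816).
From x ≡ 203 (mod 3816) write x = 203 + 3816t. Substituting into x ≡ 15 (mod 43) gives 3816t ≡ 27 (mod 43), and since 32⁻¹ ≡ 39 (mod 43), t ≡ 21. Hence x ≡ 203 + 3816·21 = 80339 (mod 164088).

80339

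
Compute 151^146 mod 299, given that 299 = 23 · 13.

12

Mod 23: 151 ≡ 13; by Fermat, exponent reduces to 146 mod 22 = 14; 13^14 ≡ 12 (mod 23).
Mod 13: 151 ≡ 8; by Fermat, exponent reduces to 146 mod 12 = 2; 8^2 ≡ 12 (mod 13).
Combine by CRT: x ≡ 12 (mod 23), x ≡ 12 (mod 13) ⇒ x ≡ 12 (mod 299).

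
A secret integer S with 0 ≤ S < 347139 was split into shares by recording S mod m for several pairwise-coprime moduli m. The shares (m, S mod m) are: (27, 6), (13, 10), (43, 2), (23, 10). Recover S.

39777

The moduli are pairwise coprime; N = 27·13·43·23 = 347139.
N/27 = 12857; 12857 ≡ 5 (mod 27); 5·11 ≡ 1, so inverse 11.
N/13 = 26703; 26703 ≡ 1 (mod 13), inverse 1.
N/43 = 8073; 8073 ≡ 32 (mod 43); 32·39 ≡ 1, so inverse 39.
N/23 = 15093; 15093 ≡ 5 (mod 23); 5·14 ≡ 1, so inverse 14.
S ≡ 6·12857·11 + 10·26703·1 + 2·8073·39 + 10·15093·14 = 3858306.
3858306 mod 347139 = 39777.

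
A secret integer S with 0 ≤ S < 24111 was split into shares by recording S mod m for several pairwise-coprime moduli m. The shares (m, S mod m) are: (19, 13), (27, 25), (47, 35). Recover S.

Combine the congruences pairwise.
From S ≡ 13 (mod 19) write S = 13 + 19t. Substituting into S ≡ 25 (mod 27) gives 19t ≡ 12 (mod 27), and since 19⁻¹ ≡ 10 (mod 27), t ≡ 12. Hence S ≡ 13 + 19·12 = 241 (mod 513).
From S ≡ 241 (mod 513) write S = 241 + 513t. Substituting into S ≡ 35 (mod 47) gives 513t ≡ 29 (mod 47), and since 43⁻¹ ≡ 35 (mod 47), t ≡ 28. Hence S ≡ 241 + 513·28 = 14605 (mod 24111).

14605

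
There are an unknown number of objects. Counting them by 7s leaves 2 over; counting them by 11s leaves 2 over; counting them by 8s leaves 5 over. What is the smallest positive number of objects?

Combine the congruences pairwise.
From N ≡ 2 (mod 7) write N = 2 + 7t. Substituting into N ≡ 2 (mod 11) gives 7t ≡ 0 (mod 11), and since 7⁻¹ ≡ 8 (mod 11), t ≡ 0. Hence N ≡ 2 + 7·0 = 2 (mod 77).
From N ≡ 2 (mod 77) write N = 2 + 77t. Substituting into N ≡ 5 (mod 8) gives 77t ≡ 3 (mod 8), and since 5⁻¹ ≡ 5 (mod 8), t ≡ 7. Hence N ≡ 2 + 77·7 = 541 (mod 616).

541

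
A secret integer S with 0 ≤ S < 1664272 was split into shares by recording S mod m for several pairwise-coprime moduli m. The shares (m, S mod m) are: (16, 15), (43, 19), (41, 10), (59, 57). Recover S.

From S ≡ 15 (mod 16) write S = 15 + 16t. Substituting into S ≡ 19 (mod 43) gives 16t ≡ 4 (mod 43), and since 16⁻¹ ≡ 35 (mod 43), t ≡ 11. Hence S ≡ 15 + 16·11 = 191 (mod 688).
From S ≡ 191 (mod 688) write S = 191 + 688t. Substituting into S ≡ 10 (mod 41) gives 688t ≡ 24 (mod 41), and since 32⁻¹ ≡ 9 (mod 41), t ≡ 11. Hence S ≡ 191 + 688·11 = 7759 (mod 28208).
From S ≡ 7759 (mod 28208) write S = 7759 + 28208t. Substituting into S ≡ 57 (mod 59) gives 28208t ≡ 27 (mod 59), and since 6⁻¹ ≡ 10 (mod 59), t ≡ 34. Hence S ≡ 7759 + 28208·34 = 966831 (mod 1664272).

966831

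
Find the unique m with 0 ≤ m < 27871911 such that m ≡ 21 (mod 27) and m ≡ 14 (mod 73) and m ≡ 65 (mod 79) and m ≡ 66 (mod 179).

From m ≡ 21 (mod 27) write m = 21 + 27t. Substituting into m ≡ 14 (mod 73) gives 27t ≡ 66 (mod 73), and since 27⁻¹ ≡ 46 (mod 73), t ≡ 43. Hence m ≡ 21 + 27·43 = 1182 (mod 1971).
From m ≡ 1182 (mod 1971) write m = 1182 + 1971t. Substituting into m ≡ 65 (mod 79) gives 1971t ≡ 68 (mod 79), and since 75⁻¹ ≡ 59 (mod 79), t ≡ 62. Hence m ≡ 1182 + 1971·62 = 123384 (mod 155709).
From m ≡ 123384 (mod 155709) write m = 123384 + 155709t. Substituting into m ≡ 66 (mod 179) gives 155709t ≡ 13 (mod 179), and since 158⁻¹ ≡ 17 (mod 179), t ≡ 42. Hence m ≡ 123384 + 155709·42 = 6663162 (mod 27871911).

6663162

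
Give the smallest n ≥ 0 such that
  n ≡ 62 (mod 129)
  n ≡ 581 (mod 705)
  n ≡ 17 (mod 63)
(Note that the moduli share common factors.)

41471

Combine the congruences pairwise.
gcd(129, 705) = 3 and 3 | (581 − 62), so the pair is consistent; merging gives n ≡ 11156 (mod 30315), where 30315 = lcm(129, 705).
gcd(30315, 63) = 3 and 3 | (17 − 11156), so the pair is consistent; merging gives n ≡ 41471 (mod 636615), where 636615 = lcm(30315, 63).
The solution is unique modulo lcm(129, 705, 63) = 636615.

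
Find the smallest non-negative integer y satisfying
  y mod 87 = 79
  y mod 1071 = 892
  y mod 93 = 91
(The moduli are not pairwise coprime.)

358606

gcd(87, 1071) = 3 and 3 | (892 − 79), so the pair is consistent; merging gives y ≡ 16957 (mod 31059), where 31059 = lcm(87, 1071).
gcd(31059, 93) = 3 and 3 | (91 − 16957), so the pair is consistent; merging gives y ≡ 358606 (mod 962829), where 962829 = lcm(31059, 93).
The solution is unique modulo lcm(87, 1071, 93) = 962829.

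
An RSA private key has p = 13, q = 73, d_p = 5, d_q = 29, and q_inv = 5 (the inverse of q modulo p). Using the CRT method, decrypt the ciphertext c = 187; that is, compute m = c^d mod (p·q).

655

m₁ = c^(d_p) mod p: c ≡ 5 (mod 13), and 5^5 mod 13 = 5.
m₂ = c^(d_q) mod q: c ≡ 41 (mod 73), and 41^29 mod 73 = 71.
h = q_inv·(m₁ − m₂) mod p = 5·(5 − 71) mod 13 = 8.
m = m₂ + h·q = 71 + 8·73 = 655.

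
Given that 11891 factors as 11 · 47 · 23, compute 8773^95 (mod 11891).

Mod 11: 8773 ≡ 6; by Fermat, exponent reduces to 95 mod 10 = 5; 6^5 ≡ 10 (mod 11).
Mod 47: 8773 ≡ 31; by Fermat, exponent reduces to 95 mod 46 = 3; 31^3 ≡ 40 (mod 47).
Mod 23: 8773 ≡ 10; by Fermat, exponent reduces to 95 mod 22 = 7; 10^7 ≡ 14 (mod 23).
Combine by CRT: x ≡ 10 (mod 11), x ≡ 40 (mod 47), x ≡ 14 (mod 23) ⇒ x ≡ 4223 (mod 11891).

4223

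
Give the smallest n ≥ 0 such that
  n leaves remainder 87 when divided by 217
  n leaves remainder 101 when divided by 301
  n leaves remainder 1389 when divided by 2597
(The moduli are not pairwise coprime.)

gcd(217, 301) = 7 and 7 | (101 − 87), so the pair is consistent; merging gives n ≡ 1606 (mod 9331), where 9331 = lcm(217, 301).
gcd(9331, 2597) = 7 and 7 | (1389 − 1606), so the pair is consistent; merging gives n ≡ 645445 (mod 3461801), where 3461801 = lcm(9331, 2597).
The solution is unique modulo lcm(217, 301, 2597) = 3461801.

645445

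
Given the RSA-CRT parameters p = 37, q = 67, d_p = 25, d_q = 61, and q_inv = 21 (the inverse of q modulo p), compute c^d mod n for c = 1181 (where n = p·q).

m₁ = c^(d_p) mod p: c ≡ 34 (mod 37), and 34^25 mod 37 = 33.
m₂ = c^(d_q) mod q: c ≡ 42 (mod 67), and 42^61 mod 67 = 5.
h = q_inv·(m₁ − m₂) mod p = 21·(33 − 5) mod 37 = 33.
m = m₂ + h·q = 5 + 33·67 = 2216.

2216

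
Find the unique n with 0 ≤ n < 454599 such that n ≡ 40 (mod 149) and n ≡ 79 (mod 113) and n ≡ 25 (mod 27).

From n ≡ 40 (mod 149) write n = 40 + 149t. Substituting into n ≡ 79 (mod 113) gives 149t ≡ 39 (mod 113), and since 36⁻¹ ≡ 22 (mod 113), t ≡ 67. Hence n ≡ 40 + 149·67 = 10023 (mod 16837).
From n ≡ 10023 (mod 16837) write n = 10023 + 16837t. Substituting into n ≡ 25 (mod 27) gives 16837t ≡ 19 (mod 27), and since 16⁻¹ ≡ 22 (mod 27), t ≡ 13. Hence n ≡ 10023 + 16837·13 = 228904 (mod 454599).

228904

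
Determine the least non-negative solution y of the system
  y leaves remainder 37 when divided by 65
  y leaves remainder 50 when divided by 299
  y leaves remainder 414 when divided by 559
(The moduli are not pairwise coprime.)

9917

gcd(65, 299) = 13 and 13 | (50 − 37), so the pair is consistent; merging gives y ≡ 947 (mod 1495), where 1495 = lcm(65, 299).
gcd(1495, 559) = 13 and 13 | (414 − 947), so the pair is consistent; merging gives y ≡ 9917 (mod 64285), where 64285 = lcm(1495, 559).
The solution is unique modulo lcm(65, 299, 559) = 64285.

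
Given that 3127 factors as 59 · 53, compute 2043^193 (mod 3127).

356

Mod 59: 2043 ≡ 37; by Fermat, exponent reduces to 193 mod 58 = 19; 37^19 ≡ 2 (mod 59).
Mod 53: 2043 ≡ 29; by Fermat, exponent reduces to 193 mod 52 = 37; 29^37 ≡ 38 (mod 53).
Combine by CRT: x ≡ 2 (mod 59), x ≡ 38 (mod 53) ⇒ x ≡ 356 (mod 3127).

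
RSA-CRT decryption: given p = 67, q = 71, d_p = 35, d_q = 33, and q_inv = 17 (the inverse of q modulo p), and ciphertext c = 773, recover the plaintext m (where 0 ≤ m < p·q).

m₁ = c^(d_p) mod p: c ≡ 36 (mod 67), and 36^35 mod 67 = 23.
m₂ = c^(d_q) mod q: c ≡ 63 (mod 71), and 63^33 mod 71 = 61.
h = q_inv·(m₁ − m₂) mod p = 17·(23 − 61) mod 67 = 24.
m = m₂ + h·q = 61 + 24·71 = 1765.

1765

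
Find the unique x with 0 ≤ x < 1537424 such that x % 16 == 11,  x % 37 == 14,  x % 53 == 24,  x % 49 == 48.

The moduli are pairwise coprime; N = 16·37·53·49 = 1537424.
N/16 = 96089; 96089 ≡ 9 (mod 16); 9·9 ≡ 1, so inverse 9.
N/37 = 41552; 41552 ≡ 1 (mod 37), inverse 1.
N/53 = 29008; 29008 ≡ 17 (mod 53); 17·25 ≡ 1, so inverse 25.
N/49 = 31376; 31376 ≡ 16 (mod 49); 16·46 ≡ 1, so inverse 46.
x ≡ 11·96089·9 + 14·41552·1 + 24·29008·25 + 48·31376·46 = 96777547.
96777547 mod 1537424 = 1457259.

1457259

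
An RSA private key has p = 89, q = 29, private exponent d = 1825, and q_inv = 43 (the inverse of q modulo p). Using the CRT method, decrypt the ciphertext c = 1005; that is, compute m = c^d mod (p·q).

d_p = d mod (p−1) = 1825 mod 88 = 65; d_q = d mod (q−1) = 5.
m₁ = c^(d_p) mod p: c ≡ 26 (mod 89), and 26^65 mod 89 = 15.
m₂ = c^(d_q) mod q: c ≡ 19 (mod 29), and 19^5 mod 29 = 21.
h = q_inv·(m₁ − m₂) mod p = 43·(15 − 21) mod 89 = 9.
m = m₂ + h·q = 21 + 9·29 = 282.

282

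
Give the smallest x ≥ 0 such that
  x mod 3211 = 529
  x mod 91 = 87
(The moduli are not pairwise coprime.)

13373

Combine the congruences pairwise.
gcd(3211, 91) = 13 and 13 | (87 − 529), so the pair is consistent; merging gives x ≡ 13373 (mod 22477), where 22477 = lcm(3211, 91).
The solution is unique modulo lcm(3211, 91) = 22477.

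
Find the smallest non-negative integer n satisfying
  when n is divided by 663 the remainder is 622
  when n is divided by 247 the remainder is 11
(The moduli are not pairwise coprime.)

Combine the congruences pairwise.
gcd(663, 247) = 13 and 13 | (11 − 622), so the pair is consistent; merging gives n ≡ 7915 (mod 12597), where 12597 = lcm(663, 247).
The solution is unique modulo lcm(663, 247) = 12597.

7915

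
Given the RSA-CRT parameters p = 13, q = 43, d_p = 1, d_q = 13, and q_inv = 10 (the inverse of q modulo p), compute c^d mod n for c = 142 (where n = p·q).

m₁ = c^(d_p) mod p: c ≡ 12 (mod 13), and 12^1 mod 13 = 12.
m₂ = c^(d_q) mod q: c ≡ 13 (mod 43), and 13^13 mod 43 = 17.
h = q_inv·(m₁ − m₂) mod p = 10·(12 − 17) mod 13 = 2.
m = m₂ + h·q = 17 + 2·43 = 103.

103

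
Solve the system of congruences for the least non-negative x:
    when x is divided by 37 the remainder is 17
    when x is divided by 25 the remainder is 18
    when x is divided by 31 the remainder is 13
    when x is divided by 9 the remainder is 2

The moduli are pairwise coprime; N = 37·25·31·9 = 258075.
N/37 = 6975; 6975 ≡ 19 (mod 37); 19·2 ≡ 1, so inverse 2.
N/25 = 10323; 10323 ≡ 23 (mod 25); 23·12 ≡ 1, so inverse 12.
N/31 = 8325; 8325 ≡ 17 (mod 31); 17·11 ≡ 1, so inverse 11.
N/9 = 28675; 28675 ≡ 1 (mod 9), inverse 1.
x ≡ 17·6975·2 + 18·10323·12 + 13·8325·11 + 2·28675·1 = 3714743.
3714743 mod 258075 = 101693.

101693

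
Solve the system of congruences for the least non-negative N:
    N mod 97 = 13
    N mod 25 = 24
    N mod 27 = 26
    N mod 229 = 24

The moduli are pairwise coprime; M = 97·25·27·229 = 14993775.
M/97 = 154575; 154575 ≡ 54 (mod 97); 54·9 ≡ 1, so inverse 9.
M/25 = 599751; 599751 ≡ 1 (mod 25), inverse 1.
M/27 = 555325; 555325 ≡ 16 (mod 27); 16·22 ≡ 1, so inverse 22.
M/229 = 65475; 65475 ≡ 210 (mod 229); 210·12 ≡ 1, so inverse 12.
N ≡ 13·154575·9 + 24·599751·1 + 26·555325·22 + 24·65475·12 = 368981999.
368981999 mod 14993775 = 9131399.

9131399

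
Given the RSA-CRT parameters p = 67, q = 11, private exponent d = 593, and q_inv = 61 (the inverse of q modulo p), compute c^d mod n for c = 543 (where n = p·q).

383

d_p = d mod (p−1) = 593 mod 66 = 65; d_q = d mod (q−1) = 3.
m₁ = c^(d_p) mod p: c ≡ 7 (mod 67), and 7^65 mod 67 = 48.
m₂ = c^(d_q) mod q: c ≡ 4 (mod 11), and 4^3 mod 11 = 9.
h = q_inv·(m₁ − m₂) mod p = 61·(48 − 9) mod 67 = 34.
m = m₂ + h·q = 9 + 34·11 = 383.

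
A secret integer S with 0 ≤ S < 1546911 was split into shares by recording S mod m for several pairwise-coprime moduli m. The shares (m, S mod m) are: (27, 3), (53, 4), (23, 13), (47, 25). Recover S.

731298

The moduli are pairwise coprime; N = 27·53·23·47 = 1546911.
N/27 = 57293; 57293 ≡ 26 (mod 27); 26·26 ≡ 1, so inverse 26.
N/53 = 29187; 29187 ≡ 37 (mod 53); 37·43 ≡ 1, so inverse 43.
N/23 = 67257; 67257 ≡ 5 (mod 23); 5·14 ≡ 1, so inverse 14.
N/47 = 32913; 32913 ≡ 13 (mod 47); 13·29 ≡ 1, so inverse 29.
S ≡ 3·57293·26 + 4·29187·43 + 13·67257·14 + 25·32913·29 = 45591717.
45591717 mod 1546911 = 731298.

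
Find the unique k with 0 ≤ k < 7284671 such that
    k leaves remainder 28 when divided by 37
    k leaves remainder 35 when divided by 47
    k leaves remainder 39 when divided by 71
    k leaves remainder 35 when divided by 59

The moduli are pairwise coprime; N = 37·47·71·59 = 7284671.
N/37 = 196883; 196883 ≡ 6 (mod 37); 6·31 ≡ 1, so inverse 31.
N/47 = 154993; 154993 ≡ 34 (mod 47); 34·18 ≡ 1, so inverse 18.
N/71 = 102601; 102601 ≡ 6 (mod 71); 6·12 ≡ 1, so inverse 12.
N/59 = 123469; 123469 ≡ 41 (mod 59); 41·36 ≡ 1, so inverse 36.
k ≡ 28·196883·31 + 35·154993·18 + 39·102601·12 + 35·123469·36 = 472128242.
472128242 mod 7284671 = 5909298.

5909298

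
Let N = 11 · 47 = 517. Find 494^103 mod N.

54

Mod 11: 494 ≡ 10; by Fermat, exponent reduces to 103 mod 10 = 3; 10^3 ≡ 10 (mod 11).
Mod 47: 494 ≡ 24; by Fermat, exponent reduces to 103 mod 46 = 11; 24^11 ≡ 7 (mod 47).
Combine by CRT: x ≡ 10 (mod 11), x ≡ 7 (mod 47) ⇒ x ≡ 54 (mod 517).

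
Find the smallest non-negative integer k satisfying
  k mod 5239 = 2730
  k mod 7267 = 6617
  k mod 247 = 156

gcd(5239, 7267) = 169 and 169 | (6617 − 2730), so the pair is consistent; merging gives k ≡ 86554 (mod 225277), where 225277 = lcm(5239, 7267).
gcd(225277, 247) = 13 and 13 | (156 − 86554), so the pair is consistent; merging gives k ≡ 987662 (mod 4280263), where 4280263 = lcm(225277, 247).
The solution is unique modulo lcm(5239, 7267, 247) = 4280263.

987662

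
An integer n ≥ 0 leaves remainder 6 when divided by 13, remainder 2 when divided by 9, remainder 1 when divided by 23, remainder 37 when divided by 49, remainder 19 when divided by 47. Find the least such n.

Combine the congruences pairwise.
From n ≡ 6 (mod 13) write n = 6 + 13t. Substituting into n ≡ 2 (mod 9) gives 13t ≡ 5 (mod 9), and since 4⁻¹ ≡ 7 (mod 9), t ≡ 8. Hence n ≡ 6 + 13·8 = 110 (mod 117).
From n ≡ 110 (mod 117) write n = 110 + 117t. Substituting into n ≡ 1 (mod 23) gives 117t ≡ 6 (mod 23), and since 2⁻¹ ≡ 12 (mod 23), t ≡ 3. Hence n ≡ 110 + 117·3 = 461 (mod 2691).
From n ≡ 461 (mod 2691) write n = 461 + 2691t. Substituting into n ≡ 37 (mod 49) gives 2691t ≡ 17 (mod 49), and since 45⁻¹ ≡ 12 (mod 49), t ≡ 8. Hence n ≡ 461 + 2691·8 = 21989 (mod 131859).
From n ≡ 21989 (mod 131859) write n = 21989 + 131859t. Substituting into n ≡ 19 (mod 47) gives 131859t ≡ 26 (mod 47), and since 24⁻¹ ≡ 2 (mod 47), t ≡ 5. Hence n ≡ 21989 + 131859·5 = 681284 (mod 6197373).

681284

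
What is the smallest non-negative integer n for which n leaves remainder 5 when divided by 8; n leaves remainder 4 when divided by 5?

29

From n ≡ 5 (mod 8) write n = 5 + 8t. Substituting into n ≡ 4 (mod 5) gives 8t ≡ 4 (mod 5), and since 3⁻¹ ≡ 2 (mod 5), t ≡ 3. Hence n ≡ 5 + 8·3 = 29 (mod 40).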